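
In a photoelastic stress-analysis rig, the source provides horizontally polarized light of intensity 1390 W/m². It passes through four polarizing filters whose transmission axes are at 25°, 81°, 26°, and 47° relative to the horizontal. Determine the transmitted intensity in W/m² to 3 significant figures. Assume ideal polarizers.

I ≈ 102 W/m²

By Malus's law, I₁ = 1390 W/m² · cos²(25°) = 1142 W/m².
I₂ = I₁ · cos²(56°) = 1142 · 0.3127 = 357 W/m².
I₃ = I₂ · cos²(55°) = 357 · 0.329 = 117.5 W/m².
I₄ = I₃ · cos²(21°) = 117.5 · 0.8716 = 102.4 W/m².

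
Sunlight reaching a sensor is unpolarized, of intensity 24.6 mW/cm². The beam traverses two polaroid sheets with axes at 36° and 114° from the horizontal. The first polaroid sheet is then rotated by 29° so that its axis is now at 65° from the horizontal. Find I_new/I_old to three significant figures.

Before rotation:
Unpolarized light through the first polarizer → I₁ = ½ I₀, now polarized at 36°.
I₂ = I₁ cos²(114° − 36°) = 0.5 I₀ · cos²(78°) = 0.02161 I₀.
After rotation:
Unpolarized light through the first polarizer → I₁ = ½ I₀, now polarized at 65°.
I₂ = I₁ cos²(114° − 65°) = 0.5 I₀ · cos²(49°) = 0.2152 I₀.
Ratio = 0.2152 / 0.02161 = 9.957.

I_new/I_old ≈ 9.96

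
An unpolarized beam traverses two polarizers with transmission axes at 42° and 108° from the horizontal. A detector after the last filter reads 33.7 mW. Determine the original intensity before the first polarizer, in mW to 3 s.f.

I₀ ≈ 407 mW

Unpolarized light through the first polarizer → I₁ = ½ I₀, now polarized at 42°.
I₂ = I₁ cos²(108° − 42°) = 0.5 I₀ · cos²(66°) = 0.08272 I₀.
So 33.7 mW = 0.08272 I₀, giving I₀ = 33.7/0.08272 = 407.4 mW.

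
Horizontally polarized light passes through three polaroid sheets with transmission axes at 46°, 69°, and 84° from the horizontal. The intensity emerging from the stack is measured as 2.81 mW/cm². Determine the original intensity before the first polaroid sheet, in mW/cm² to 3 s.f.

By Malus's law, I₁ = I₀ cos²(46° − 0°) = I₀ cos²(46°) = 0.4826 I₀.
I₂ = I₁ cos²(69° − 46°) = 0.4826 I₀ · cos²(23°) = 0.4089 I₀.
I₃ = I₂ cos²(84° − 69°) = 0.4089 I₀ · cos²(15°) = 0.3815 I₀.
So 2.81 mW/cm² = 0.3815 I₀, giving I₀ = 2.81/0.3815 = 7.366 mW/cm².

I₀ ≈ 7.37 mW/cm²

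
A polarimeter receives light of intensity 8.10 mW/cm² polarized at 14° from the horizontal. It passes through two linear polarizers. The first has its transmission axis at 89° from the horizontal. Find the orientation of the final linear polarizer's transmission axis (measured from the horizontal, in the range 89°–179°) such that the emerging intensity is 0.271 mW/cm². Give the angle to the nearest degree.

θ ≈ 134°

I₁ = I₀ cos²(89° − 14°) = I₀ cos²(75°) = 0.06699 I₀.
Target fraction: 0.271 / 8.10 mW/cm² = 0.03346 of I₀.
Need I₂/I₀ = 0.03346, so cos²(θ − 89°) = 0.03346 / 0.06699 = 0.4994.
θ − 89° = arccos(√0.4994) = 45.0°, giving θ ≈ 89 + 45.0 = 134.0°.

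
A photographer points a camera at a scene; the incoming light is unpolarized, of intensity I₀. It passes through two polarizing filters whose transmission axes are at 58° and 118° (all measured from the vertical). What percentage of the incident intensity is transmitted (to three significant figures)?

Unpolarized light through the first polarizer → I₁ = ½ I₀, now polarized at 58°.
I₂ = I₁ cos²(118° − 58°) = 0.5 I₀ · cos²(60°) = 0.125 I₀.
That is 12.5% of the incident intensity.

≈ 12.5%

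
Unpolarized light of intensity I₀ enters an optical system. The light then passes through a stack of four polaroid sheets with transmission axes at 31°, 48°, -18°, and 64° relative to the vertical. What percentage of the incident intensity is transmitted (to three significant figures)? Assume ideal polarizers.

Unpolarized light through the first polarizer → I₁ = ½ I₀, now polarized at 31°.
I₂ = I₁ cos²(48° − 31°) = 0.5 I₀ · cos²(17°) = 0.4573 I₀.
I₃ = I₂ cos²(-18° − 48°) = 0.4573 I₀ · cos²(66°) = 0.07565 I₀.
I₄ = I₃ cos²(64° + 18°) = 0.07565 I₀ · cos²(82°) = 0.001465 I₀.
That is 0.1465% of the incident intensity.

≈ 0.147%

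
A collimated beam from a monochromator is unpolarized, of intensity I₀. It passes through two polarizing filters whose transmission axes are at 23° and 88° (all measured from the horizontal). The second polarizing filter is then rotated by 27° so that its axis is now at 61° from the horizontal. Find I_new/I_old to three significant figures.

I_new/I_old ≈ 3.48

Before rotation:
Unpolarized light through the first polarizer → I₁ = ½ I₀, now polarized at 23°.
I₂ = I₁ cos²(88° − 23°) = 0.5 I₀ · cos²(65°) = 0.0893 I₀.
After rotation:
Unpolarized light through the first polarizer → I₁ = ½ I₀, now polarized at 23°.
I₂ = I₁ cos²(61° − 23°) = 0.5 I₀ · cos²(38°) = 0.3105 I₀.
Ratio = 0.3105 / 0.0893 = 3.477.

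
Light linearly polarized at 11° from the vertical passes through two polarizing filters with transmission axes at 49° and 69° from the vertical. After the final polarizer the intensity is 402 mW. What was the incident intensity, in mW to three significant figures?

By Malus's law, I₁ = I₀ cos²(49° − 11°) = I₀ cos²(38°) = 0.621 I₀.
I₂ = I₁ cos²(69° − 49°) = 0.621 I₀ · cos²(20°) = 0.5483 I₀.
So 402 mW = 0.5483 I₀, giving I₀ = 402/0.5483 = 733.1 mW.

I₀ ≈ 733 mW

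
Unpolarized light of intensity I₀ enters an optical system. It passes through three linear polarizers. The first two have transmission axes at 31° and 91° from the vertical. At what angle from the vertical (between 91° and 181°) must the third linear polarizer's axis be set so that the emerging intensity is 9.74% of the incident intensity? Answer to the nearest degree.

θ ≈ 119°

Unpolarized light through the first polarizer → I₁ = ½ I₀, now polarized at 31°.
I₂ = I₁ cos²(91° − 31°) = 0.5 I₀ · cos²(60°) = 0.125 I₀.
Need I₃/I₀ = 0.0974, so cos²(θ − 91°) = 0.0974 / 0.125 = 0.7792.
θ − 91° = arccos(√0.7792) = 28.0°, giving θ ≈ 91 + 28.0 = 119.0°.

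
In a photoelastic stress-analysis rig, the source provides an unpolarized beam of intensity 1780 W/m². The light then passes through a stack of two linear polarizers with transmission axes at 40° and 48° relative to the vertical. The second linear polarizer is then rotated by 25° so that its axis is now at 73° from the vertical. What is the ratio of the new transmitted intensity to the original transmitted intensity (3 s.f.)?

I_new/I_old ≈ 0.717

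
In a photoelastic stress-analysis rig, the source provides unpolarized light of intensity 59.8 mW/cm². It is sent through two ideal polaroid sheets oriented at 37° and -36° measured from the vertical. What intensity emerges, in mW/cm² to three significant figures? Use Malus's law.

I ≈ 2.56 mW/cm²

Unpolarized light through the first polarizer → I₁ = 59.8 mW/cm²/2 = 29.9 mW/cm², polarized at 37°.
I₂ = I₁ · cos²(73°) = 29.9 · 0.08548 = 2.556 mW/cm².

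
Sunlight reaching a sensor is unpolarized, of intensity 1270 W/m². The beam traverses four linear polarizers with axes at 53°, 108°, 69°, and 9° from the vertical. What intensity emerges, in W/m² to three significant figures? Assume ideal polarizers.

Unpolarized light through the first polarizer → I₁ = 1270 W/m²/2 = 635 W/m², polarized at 53°.
I₂ = I₁ · cos²(55°) = 635 · 0.329 = 208.9 W/m².
I₃ = I₂ · cos²(39°) = 208.9 · 0.604 = 126.2 W/m².
I₄ = I₃ · cos²(60°) = 126.2 · 0.25 = 31.54 W/m².

I ≈ 31.5 W/m²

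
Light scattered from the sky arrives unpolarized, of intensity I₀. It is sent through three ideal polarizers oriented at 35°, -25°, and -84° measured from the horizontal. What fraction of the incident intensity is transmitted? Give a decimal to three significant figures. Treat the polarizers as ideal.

Unpolarized light through the first polarizer → I₁ = ½ I₀, now polarized at 35°.
I₂ = I₁ cos²(-25° − 35°) = 0.5 I₀ · cos²(60°) = 0.125 I₀.
I₃ = I₂ cos²(-84° + 25°) = 0.125 I₀ · cos²(59°) = 0.03316 I₀.
Transmitted fraction = 0.03316.

≈ 0.0332 I₀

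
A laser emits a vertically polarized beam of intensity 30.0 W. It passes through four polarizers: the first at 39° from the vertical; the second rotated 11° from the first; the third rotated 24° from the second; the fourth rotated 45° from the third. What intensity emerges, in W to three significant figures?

I₁ = 30.0 W · cos²(39°) = 18.12 W.
I₂ = I₁ · cos²(11°) = 18.12 · 0.9636 = 17.46 W.
I₃ = I₂ · cos²(24°) = 17.46 · 0.8346 = 14.57 W.
I₄ = I₃ · cos²(45°) = 14.57 · 0.5 = 7.285 W.

I ≈ 7.29 W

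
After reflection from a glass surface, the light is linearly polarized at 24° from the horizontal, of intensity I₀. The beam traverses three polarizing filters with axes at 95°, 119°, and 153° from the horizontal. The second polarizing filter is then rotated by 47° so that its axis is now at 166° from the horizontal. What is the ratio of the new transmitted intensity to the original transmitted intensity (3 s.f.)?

I_new/I_old ≈ 0.175

Before rotation:
By Malus's law, I₁ = I₀ cos²(95° − 24°) = I₀ cos²(71°) = 0.106 I₀.
I₂ = I₁ cos²(119° − 95°) = 0.106 I₀ · cos²(24°) = 0.08846 I₀.
I₃ = I₂ cos²(153° − 119°) = 0.08846 I₀ · cos²(34°) = 0.0608 I₀.
After rotation:
I₁ = I₀ cos²(95° − 24°) = I₀ cos²(71°) = 0.106 I₀.
I₂ = I₁ cos²(166° − 95°) = 0.106 I₀ · cos²(71°) = 0.01123 I₀.
I₃ = I₂ cos²(153° − 166°) = 0.01123 I₀ · cos²(13°) = 0.01067 I₀.
Ratio = 0.01067 / 0.0608 = 0.1754.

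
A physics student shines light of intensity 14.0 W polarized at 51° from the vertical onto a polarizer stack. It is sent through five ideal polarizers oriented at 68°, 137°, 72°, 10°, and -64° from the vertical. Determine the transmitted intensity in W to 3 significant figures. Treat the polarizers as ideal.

I ≈ 0.00492 W

By Malus's law, I₁ = 14.0 W · cos²(17°) = 12.8 W.
I₂ = I₁ · cos²(69°) = 12.8 · 0.1284 = 1.644 W.
I₃ = I₂ · cos²(65°) = 1.644 · 0.1786 = 0.2937 W.
I₄ = I₃ · cos²(62°) = 0.2937 · 0.2204 = 0.06473 W.
I₅ = I₄ · cos²(74°) = 0.06473 · 0.07598 = 0.004918 W.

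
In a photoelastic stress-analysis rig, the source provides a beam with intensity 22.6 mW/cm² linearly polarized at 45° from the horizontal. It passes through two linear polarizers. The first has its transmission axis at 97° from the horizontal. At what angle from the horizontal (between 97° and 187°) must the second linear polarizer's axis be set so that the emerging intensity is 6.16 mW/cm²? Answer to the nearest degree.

θ ≈ 129°

I₁ = I₀ cos²(97° − 45°) = I₀ cos²(52°) = 0.379 I₀.
Target fraction: 6.16 / 22.6 mW/cm² = 0.2726 of I₀.
Need I₂/I₀ = 0.2726, so cos²(θ − 97°) = 0.2726 / 0.379 = 0.7191.
θ − 97° = arccos(√0.7191) = 32.0°, giving θ ≈ 97 + 32.0 = 129.0°.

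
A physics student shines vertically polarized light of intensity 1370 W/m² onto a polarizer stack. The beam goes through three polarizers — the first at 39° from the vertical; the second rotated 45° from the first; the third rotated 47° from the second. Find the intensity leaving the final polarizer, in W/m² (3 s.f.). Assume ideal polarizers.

I₁ = 1370 W/m² · cos²(39°) = 827.4 W/m².
I₂ = I₁ · cos²(45°) = 827.4 · 0.5 = 413.7 W/m².
I₃ = I₂ · cos²(47°) = 413.7 · 0.4651 = 192.4 W/m².

I ≈ 192 W/m²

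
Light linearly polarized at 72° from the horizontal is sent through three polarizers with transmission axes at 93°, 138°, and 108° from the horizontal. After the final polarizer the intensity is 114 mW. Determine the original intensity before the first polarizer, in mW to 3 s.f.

I₀ ≈ 349 mW

By Malus's law, I₁ = I₀ cos²(93° − 72°) = I₀ cos²(21°) = 0.8716 I₀.
I₂ = I₁ cos²(138° − 93°) = 0.8716 I₀ · cos²(45°) = 0.4358 I₀.
I₃ = I₂ cos²(108° − 138°) = 0.4358 I₀ · cos²(30°) = 0.3268 I₀.
So 114 mW = 0.3268 I₀, giving I₀ = 114/0.3268 = 348.8 mW.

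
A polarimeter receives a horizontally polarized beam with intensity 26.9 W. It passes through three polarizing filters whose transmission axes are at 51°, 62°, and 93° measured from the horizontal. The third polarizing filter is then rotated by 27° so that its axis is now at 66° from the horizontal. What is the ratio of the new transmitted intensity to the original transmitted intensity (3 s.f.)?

I_new/I_old ≈ 1.35

Before rotation:
I₁ = I₀ cos²(51° − 0°) = I₀ cos²(51°) = 0.396 I₀.
I₂ = I₁ cos²(62° − 51°) = 0.396 I₀ · cos²(11°) = 0.3816 I₀.
I₃ = I₂ cos²(93° − 62°) = 0.3816 I₀ · cos²(31°) = 0.2804 I₀.
After rotation:
I₁ = I₀ cos²(51° − 0°) = I₀ cos²(51°) = 0.396 I₀.
I₂ = I₁ cos²(62° − 51°) = 0.396 I₀ · cos²(11°) = 0.3816 I₀.
I₃ = I₂ cos²(66° − 62°) = 0.3816 I₀ · cos²(4°) = 0.3798 I₀.
Ratio = 0.3798 / 0.2804 = 1.354.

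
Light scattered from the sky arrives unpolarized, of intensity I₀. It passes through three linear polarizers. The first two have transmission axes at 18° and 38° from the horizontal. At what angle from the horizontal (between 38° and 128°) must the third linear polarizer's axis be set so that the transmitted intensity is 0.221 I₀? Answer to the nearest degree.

θ ≈ 83°

Unpolarized light through the first polarizer → I₁ = ½ I₀, now polarized at 18°.
I₂ = I₁ cos²(38° − 18°) = 0.5 I₀ · cos²(20°) = 0.4415 I₀.
Need I₃/I₀ = 0.221, so cos²(θ − 38°) = 0.221 / 0.4415 = 0.5006.
θ − 38° = arccos(√0.5006) = 45.0°, giving θ ≈ 38 + 45.0 = 83.0°.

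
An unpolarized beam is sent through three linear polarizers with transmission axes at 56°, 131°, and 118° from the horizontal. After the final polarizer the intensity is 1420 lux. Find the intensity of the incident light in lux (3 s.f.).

I₀ ≈ 4.47e4 lux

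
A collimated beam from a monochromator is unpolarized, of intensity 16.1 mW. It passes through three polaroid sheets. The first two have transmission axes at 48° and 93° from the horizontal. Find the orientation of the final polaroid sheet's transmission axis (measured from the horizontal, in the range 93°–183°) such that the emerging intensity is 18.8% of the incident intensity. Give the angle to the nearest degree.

θ ≈ 123°

Unpolarized light through the first polarizer → I₁ = ½ I₀, now polarized at 48°.
I₂ = I₁ cos²(93° − 48°) = 0.5 I₀ · cos²(45°) = 0.25 I₀.
Need I₃/I₀ = 0.188, so cos²(θ − 93°) = 0.188 / 0.25 = 0.752.
θ − 93° = arccos(√0.752) = 29.9°, giving θ ≈ 93 + 29.9 = 122.9°.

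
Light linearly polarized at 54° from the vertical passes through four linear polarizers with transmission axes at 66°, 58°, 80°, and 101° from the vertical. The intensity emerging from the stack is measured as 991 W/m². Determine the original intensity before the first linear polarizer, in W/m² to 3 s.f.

I₀ ≈ 1410 W/m²

I₁ = I₀ cos²(66° − 54°) = I₀ cos²(12°) = 0.9568 I₀.
I₂ = I₁ cos²(58° − 66°) = 0.9568 I₀ · cos²(8°) = 0.9382 I₀.
I₃ = I₂ cos²(80° − 58°) = 0.9382 I₀ · cos²(22°) = 0.8066 I₀.
I₄ = I₃ cos²(101° − 80°) = 0.8066 I₀ · cos²(21°) = 0.703 I₀.
So 991 W/m² = 0.703 I₀, giving I₀ = 991/0.703 = 1410 W/m².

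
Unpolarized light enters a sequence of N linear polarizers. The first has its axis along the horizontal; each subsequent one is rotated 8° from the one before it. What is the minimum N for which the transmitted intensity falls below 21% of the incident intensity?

First polarizer halves the unpolarized light: factor 1/2.
Each further stage multiplies by cos²(8°) = 0.9806.
After N polarizers: T = 0.5·0.9806^(N−1). Require T < 0.21 ⇒ N−1 > ln(0.21/0.5)/ln(0.9806) = 44.35, so N−1 ≥ 45 and N = 46.
Check: N=46 gives T = 0.2074 < 0.21; N=45 gives T = 0.2115.

N = 46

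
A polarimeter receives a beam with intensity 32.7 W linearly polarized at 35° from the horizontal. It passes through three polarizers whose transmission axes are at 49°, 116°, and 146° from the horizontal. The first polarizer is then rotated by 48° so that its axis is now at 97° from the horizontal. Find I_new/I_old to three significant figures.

I_new/I_old ≈ 1.37

Before rotation:
I₁ = I₀ cos²(49° − 35°) = I₀ cos²(14°) = 0.9415 I₀.
I₂ = I₁ cos²(116° − 49°) = 0.9415 I₀ · cos²(67°) = 0.1437 I₀.
I₃ = I₂ cos²(146° − 116°) = 0.1437 I₀ · cos²(30°) = 0.1078 I₀.
After rotation:
I₁ = I₀ cos²(97° − 35°) = I₀ cos²(62°) = 0.2204 I₀.
I₂ = I₁ cos²(116° − 97°) = 0.2204 I₀ · cos²(19°) = 0.197 I₀.
I₃ = I₂ cos²(146° − 116°) = 0.197 I₀ · cos²(30°) = 0.1478 I₀.
Ratio = 0.1478 / 0.1078 = 1.371.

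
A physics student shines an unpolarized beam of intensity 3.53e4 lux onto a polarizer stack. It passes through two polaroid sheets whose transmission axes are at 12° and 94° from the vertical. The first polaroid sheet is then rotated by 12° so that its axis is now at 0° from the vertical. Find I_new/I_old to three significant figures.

I_new/I_old ≈ 0.251

Before rotation:
Unpolarized light through the first polarizer → I₁ = ½ I₀, now polarized at 12°.
I₂ = I₁ cos²(94° − 12°) = 0.5 I₀ · cos²(82°) = 0.009685 I₀.
After rotation:
Unpolarized light through the first polarizer → I₁ = ½ I₀, now polarized at 0°.
Angle between axes 1 and 2: 86°. I₂ = 0.5 I₀ · cos²(86°) = 0.002433 I₀.
Ratio = 0.002433 / 0.009685 = 0.2512.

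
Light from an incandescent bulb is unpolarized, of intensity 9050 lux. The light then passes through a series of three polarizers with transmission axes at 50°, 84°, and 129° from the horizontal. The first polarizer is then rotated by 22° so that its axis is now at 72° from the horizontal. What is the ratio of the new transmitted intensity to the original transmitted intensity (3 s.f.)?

I_new/I_old ≈ 1.39

Before rotation:
Unpolarized light through the first polarizer → I₁ = ½ I₀, now polarized at 50°.
I₂ = I₁ cos²(84° − 50°) = 0.5 I₀ · cos²(34°) = 0.3437 I₀.
I₃ = I₂ cos²(129° − 84°) = 0.3437 I₀ · cos²(45°) = 0.1718 I₀.
After rotation:
Unpolarized light through the first polarizer → I₁ = ½ I₀, now polarized at 72°.
I₂ = I₁ cos²(84° − 72°) = 0.5 I₀ · cos²(12°) = 0.4784 I₀.
I₃ = I₂ cos²(129° − 84°) = 0.4784 I₀ · cos²(45°) = 0.2392 I₀.
Ratio = 0.2392 / 0.1718 = 1.392.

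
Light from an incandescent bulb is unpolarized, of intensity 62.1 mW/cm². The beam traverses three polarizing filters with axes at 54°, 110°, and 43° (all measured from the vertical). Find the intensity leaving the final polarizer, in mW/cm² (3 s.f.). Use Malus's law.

I ≈ 1.48 mW/cm²

Unpolarized light through the first polarizer → I₁ = 62.1 mW/cm²/2 = 31.05 mW/cm², polarized at 54°.
I₂ = I₁ · cos²(56°) = 31.05 · 0.3127 = 9.709 mW/cm².
I₃ = I₂ · cos²(67°) = 9.709 · 0.1527 = 1.482 mW/cm².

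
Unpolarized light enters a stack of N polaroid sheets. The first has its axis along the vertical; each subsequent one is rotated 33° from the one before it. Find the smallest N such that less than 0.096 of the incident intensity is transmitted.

N = 6

First polarizer halves the unpolarized light: factor 1/2.
Each further stage multiplies by cos²(33°) = 0.7034.
After N polarizers: T = 0.5·0.7034^(N−1). Require T < 0.096 ⇒ N−1 > ln(0.096/0.5)/ln(0.7034) = 4.69, so N−1 ≥ 5 and N = 6.
Check: N=6 gives T = 0.08608 < 0.096; N=5 gives T = 0.1224.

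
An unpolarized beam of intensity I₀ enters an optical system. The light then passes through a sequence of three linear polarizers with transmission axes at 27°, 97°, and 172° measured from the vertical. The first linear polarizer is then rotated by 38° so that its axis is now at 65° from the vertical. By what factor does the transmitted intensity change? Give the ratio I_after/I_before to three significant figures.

I_new/I_old ≈ 6.15

Before rotation:
Unpolarized light through the first polarizer → I₁ = ½ I₀, now polarized at 27°.
I₂ = I₁ cos²(97° − 27°) = 0.5 I₀ · cos²(70°) = 0.05849 I₀.
I₃ = I₂ cos²(172° − 97°) = 0.05849 I₀ · cos²(75°) = 0.003918 I₀.
After rotation:
Unpolarized light through the first polarizer → I₁ = ½ I₀, now polarized at 65°.
I₂ = I₁ cos²(97° − 65°) = 0.5 I₀ · cos²(32°) = 0.3596 I₀.
I₃ = I₂ cos²(172° − 97°) = 0.3596 I₀ · cos²(75°) = 0.02409 I₀.
Ratio = 0.02409 / 0.003918 = 6.148.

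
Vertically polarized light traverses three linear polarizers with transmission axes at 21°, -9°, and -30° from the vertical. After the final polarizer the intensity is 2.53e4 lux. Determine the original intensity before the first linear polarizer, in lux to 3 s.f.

I₀ ≈ 4.44e4 lux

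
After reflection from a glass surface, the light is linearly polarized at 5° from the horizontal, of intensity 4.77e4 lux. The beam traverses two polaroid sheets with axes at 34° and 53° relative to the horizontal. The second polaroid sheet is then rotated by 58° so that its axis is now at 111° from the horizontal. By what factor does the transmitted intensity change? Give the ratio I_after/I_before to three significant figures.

I_new/I_old ≈ 0.0566

Before rotation:
By Malus's law, I₁ = I₀ cos²(34° − 5°) = I₀ cos²(29°) = 0.765 I₀.
I₂ = I₁ cos²(53° − 34°) = 0.765 I₀ · cos²(19°) = 0.6839 I₀.
After rotation:
I₁ = I₀ cos²(34° − 5°) = I₀ cos²(29°) = 0.765 I₀.
I₂ = I₁ cos²(111° − 34°) = 0.765 I₀ · cos²(77°) = 0.03871 I₀.
Ratio = 0.03871 / 0.6839 = 0.0566.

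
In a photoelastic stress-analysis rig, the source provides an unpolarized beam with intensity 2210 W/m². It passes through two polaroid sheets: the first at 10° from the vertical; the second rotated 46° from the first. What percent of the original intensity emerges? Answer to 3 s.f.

≈ 24.1%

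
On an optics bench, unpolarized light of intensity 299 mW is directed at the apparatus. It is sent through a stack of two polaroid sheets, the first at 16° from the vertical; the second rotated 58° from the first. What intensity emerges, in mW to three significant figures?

I ≈ 42.0 mW

Unpolarized light through the first polarizer → I₁ = 299 mW/2 = 149.5 mW, polarized at 16°.
I₂ = I₁ · cos²(58°) = 149.5 · 0.2808 = 41.98 mW.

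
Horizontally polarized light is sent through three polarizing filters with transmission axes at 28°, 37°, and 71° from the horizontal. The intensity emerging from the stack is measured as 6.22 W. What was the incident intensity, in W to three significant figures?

I₀ ≈ 11.9 W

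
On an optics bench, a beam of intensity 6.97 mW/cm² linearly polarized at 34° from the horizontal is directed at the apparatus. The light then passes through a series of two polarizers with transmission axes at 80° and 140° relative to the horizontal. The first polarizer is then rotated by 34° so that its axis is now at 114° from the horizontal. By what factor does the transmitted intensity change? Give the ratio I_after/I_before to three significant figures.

I_new/I_old ≈ 0.202

Before rotation:
By Malus's law, I₁ = I₀ cos²(80° − 34°) = I₀ cos²(46°) = 0.4826 I₀.
I₂ = I₁ cos²(140° − 80°) = 0.4826 I₀ · cos²(60°) = 0.1206 I₀.
After rotation:
I₁ = I₀ cos²(114° − 34°) = I₀ cos²(80°) = 0.03015 I₀.
I₂ = I₁ cos²(140° − 114°) = 0.03015 I₀ · cos²(26°) = 0.02436 I₀.
Ratio = 0.02436 / 0.1206 = 0.2019.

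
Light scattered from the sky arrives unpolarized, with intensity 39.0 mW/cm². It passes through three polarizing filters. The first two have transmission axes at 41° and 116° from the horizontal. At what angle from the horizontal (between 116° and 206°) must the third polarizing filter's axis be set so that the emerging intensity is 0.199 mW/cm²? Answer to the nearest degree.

θ ≈ 183°

Unpolarized light through the first polarizer → I₁ = ½ I₀, now polarized at 41°.
I₂ = I₁ cos²(116° − 41°) = 0.5 I₀ · cos²(75°) = 0.03349 I₀.
Target fraction: 0.199 / 39.0 mW/cm² = 0.005103 of I₀.
Need I₃/I₀ = 0.005103, so cos²(θ − 116°) = 0.005103 / 0.03349 = 0.1523.
θ − 116° = arccos(√0.1523) = 67.0°, giving θ ≈ 116 + 67.0 = 183.0°.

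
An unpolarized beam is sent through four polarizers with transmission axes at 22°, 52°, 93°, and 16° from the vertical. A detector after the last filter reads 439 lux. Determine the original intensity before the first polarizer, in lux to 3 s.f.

I₀ ≈ 4.06e4 lux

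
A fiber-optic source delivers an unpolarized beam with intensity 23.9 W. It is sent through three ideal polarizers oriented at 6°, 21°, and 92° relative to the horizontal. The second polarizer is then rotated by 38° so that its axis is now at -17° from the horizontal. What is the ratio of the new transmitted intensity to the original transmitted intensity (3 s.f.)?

I_new/I_old ≈ 0.908

Before rotation:
Unpolarized light through the first polarizer → I₁ = ½ I₀, now polarized at 6°.
I₂ = I₁ cos²(21° − 6°) = 0.5 I₀ · cos²(15°) = 0.4665 I₀.
I₃ = I₂ cos²(92° − 21°) = 0.4665 I₀ · cos²(71°) = 0.04945 I₀.
After rotation:
Unpolarized light through the first polarizer → I₁ = ½ I₀, now polarized at 6°.
I₂ = I₁ cos²(-17° − 6°) = 0.5 I₀ · cos²(23°) = 0.4237 I₀.
Angle between axes 2 and 3: 71°. I₃ = 0.4237 I₀ · cos²(71°) = 0.04491 I₀.
Ratio = 0.04491 / 0.04945 = 0.9082.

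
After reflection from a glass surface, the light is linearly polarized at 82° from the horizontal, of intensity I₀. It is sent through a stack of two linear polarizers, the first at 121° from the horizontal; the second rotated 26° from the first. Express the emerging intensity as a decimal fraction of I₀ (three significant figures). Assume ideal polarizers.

≈ 0.488 I₀

I₁ = I₀ cos²(121° − 82°) = I₀ cos²(39°) = 0.604 I₀.
I₂ = I₁ cos²(26°) = 0.604 · 0.8078 I₀ = 0.4879 I₀.
Transmitted fraction = 0.4879.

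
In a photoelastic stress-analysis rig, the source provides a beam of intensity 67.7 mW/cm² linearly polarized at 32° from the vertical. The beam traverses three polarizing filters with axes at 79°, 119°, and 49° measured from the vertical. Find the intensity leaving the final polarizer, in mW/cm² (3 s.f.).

By Malus's law, I₁ = 67.7 mW/cm² · cos²(47°) = 31.49 mW/cm².
I₂ = I₁ · cos²(40°) = 31.49 · 0.5868 = 18.48 mW/cm².
I₃ = I₂ · cos²(70°) = 18.48 · 0.117 = 2.162 mW/cm².

I ≈ 2.16 mW/cm²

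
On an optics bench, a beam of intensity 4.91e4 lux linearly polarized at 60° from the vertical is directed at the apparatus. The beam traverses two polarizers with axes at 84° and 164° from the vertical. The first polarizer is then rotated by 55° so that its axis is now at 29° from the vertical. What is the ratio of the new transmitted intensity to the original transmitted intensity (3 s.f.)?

I_new/I_old ≈ 14.6

Before rotation:
I₁ = I₀ cos²(84° − 60°) = I₀ cos²(24°) = 0.8346 I₀.
I₂ = I₁ cos²(164° − 84°) = 0.8346 I₀ · cos²(80°) = 0.02517 I₀.
After rotation:
I₁ = I₀ cos²(29° − 60°) = I₀ cos²(31°) = 0.7347 I₀.
Angle between axes 1 and 2: 45°. I₂ = 0.7347 I₀ · cos²(45°) = 0.3674 I₀.
Ratio = 0.3674 / 0.02517 = 14.6.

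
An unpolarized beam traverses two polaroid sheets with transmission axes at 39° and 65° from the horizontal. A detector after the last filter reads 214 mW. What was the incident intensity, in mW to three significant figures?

Unpolarized light through the first polarizer → I₁ = ½ I₀, now polarized at 39°.
I₂ = I₁ cos²(65° − 39°) = 0.5 I₀ · cos²(26°) = 0.4039 I₀.
So 214 mW = 0.4039 I₀, giving I₀ = 214/0.4039 = 529.8 mW.

I₀ ≈ 530 mW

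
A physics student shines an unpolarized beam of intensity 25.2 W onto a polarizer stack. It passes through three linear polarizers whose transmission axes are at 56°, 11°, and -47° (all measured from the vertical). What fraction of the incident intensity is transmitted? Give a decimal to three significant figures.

Unpolarized light through the first polarizer → I₁ = 25.2 W/2 = 12.6 W, polarized at 56°.
I₂ = I₁ · cos²(45°) = 12.6 · 0.5 = 6.3 W.
I₃ = I₂ · cos²(58°) = 6.3 · 0.2808 = 1.769 W.
Transmitted fraction = 0.0702.

I/I₀ ≈ 0.0702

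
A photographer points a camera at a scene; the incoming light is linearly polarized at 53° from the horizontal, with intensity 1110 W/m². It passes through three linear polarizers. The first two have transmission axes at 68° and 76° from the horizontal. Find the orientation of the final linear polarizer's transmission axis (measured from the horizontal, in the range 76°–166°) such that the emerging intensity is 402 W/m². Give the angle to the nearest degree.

θ ≈ 127°

I₁ = I₀ cos²(68° − 53°) = I₀ cos²(15°) = 0.933 I₀.
I₂ = I₁ cos²(76° − 68°) = 0.933 I₀ · cos²(8°) = 0.9149 I₀.
Target fraction: 402 / 1110 W/m² = 0.3622 of I₀.
Need I₃/I₀ = 0.3622, so cos²(θ − 76°) = 0.3622 / 0.9149 = 0.3958.
θ − 76° = arccos(√0.3958) = 51.0°, giving θ ≈ 76 + 51.0 = 127.0°.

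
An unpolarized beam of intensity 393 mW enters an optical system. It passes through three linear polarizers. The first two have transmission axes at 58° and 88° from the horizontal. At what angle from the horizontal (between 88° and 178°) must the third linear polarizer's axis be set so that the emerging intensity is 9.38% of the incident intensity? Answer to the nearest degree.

Unpolarized light through the first polarizer → I₁ = ½ I₀, now polarized at 58°.
I₂ = I₁ cos²(88° − 58°) = 0.5 I₀ · cos²(30°) = 0.375 I₀.
Need I₃/I₀ = 0.0938, so cos²(θ − 88°) = 0.0938 / 0.375 = 0.2501.
θ − 88° = arccos(√0.2501) = 60.0°, giving θ ≈ 88 + 60.0 = 148.0°.

θ ≈ 148°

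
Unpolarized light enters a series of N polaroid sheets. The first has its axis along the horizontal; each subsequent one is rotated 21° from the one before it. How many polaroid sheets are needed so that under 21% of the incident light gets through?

N = 8

First polarizer halves the unpolarized light: factor 1/2.
Each further stage multiplies by cos²(21°) = 0.8716.
After N polarizers: T = 0.5·0.8716^(N−1). Require T < 0.21 ⇒ N−1 > ln(0.21/0.5)/ln(0.8716) = 6.31, so N−1 ≥ 7 and N = 8.
Check: N=8 gives T = 0.191 < 0.21; N=7 gives T = 0.2192.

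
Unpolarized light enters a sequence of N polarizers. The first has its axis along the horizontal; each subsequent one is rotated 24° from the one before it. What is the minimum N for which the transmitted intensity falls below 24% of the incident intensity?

First polarizer halves the unpolarized light: factor 1/2.
Each further stage multiplies by cos²(24°) = 0.8346.
After N polarizers: T = 0.5·0.8346^(N−1). Require T < 0.24 ⇒ N−1 > ln(0.24/0.5)/ln(0.8346) = 4.06, so N−1 ≥ 5 and N = 6.
Check: N=6 gives T = 0.2024 < 0.24; N=5 gives T = 0.2426.

N = 6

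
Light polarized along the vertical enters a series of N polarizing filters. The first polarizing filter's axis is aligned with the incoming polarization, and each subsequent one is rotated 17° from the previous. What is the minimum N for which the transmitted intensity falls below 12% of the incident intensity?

N = 25

First polarizer is aligned with the polarization: full transmission.
Each further stage multiplies by cos²(17°) = 0.9145.
After N polarizers: T = 0.9145^(N−1). Require T < 0.12 ⇒ N−1 > ln(0.12)/ln(0.9145) = 23.73, so N−1 ≥ 24 and N = 25.
Check: N=25 gives T = 0.1171 < 0.12; N=24 gives T = 0.1281.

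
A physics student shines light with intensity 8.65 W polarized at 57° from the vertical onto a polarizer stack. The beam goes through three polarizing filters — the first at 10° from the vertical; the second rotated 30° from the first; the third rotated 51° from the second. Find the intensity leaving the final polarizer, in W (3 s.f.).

I ≈ 1.20 W

I₁ = 8.65 W · cos²(47°) = 4.023 W.
I₂ = I₁ · cos²(30°) = 4.023 · 0.75 = 3.017 W.
I₃ = I₂ · cos²(51°) = 3.017 · 0.396 = 1.195 W.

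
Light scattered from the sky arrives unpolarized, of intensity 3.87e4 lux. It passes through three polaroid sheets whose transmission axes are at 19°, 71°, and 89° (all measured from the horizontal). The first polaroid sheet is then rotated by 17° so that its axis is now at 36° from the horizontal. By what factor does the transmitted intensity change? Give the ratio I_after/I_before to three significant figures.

I_new/I_old ≈ 1.77

Before rotation:
Unpolarized light through the first polarizer → I₁ = ½ I₀, now polarized at 19°.
I₂ = I₁ cos²(71° − 19°) = 0.5 I₀ · cos²(52°) = 0.1895 I₀.
I₃ = I₂ cos²(89° − 71°) = 0.1895 I₀ · cos²(18°) = 0.1714 I₀.
After rotation:
Unpolarized light through the first polarizer → I₁ = ½ I₀, now polarized at 36°.
I₂ = I₁ cos²(71° − 36°) = 0.5 I₀ · cos²(35°) = 0.3355 I₀.
I₃ = I₂ cos²(89° − 71°) = 0.3355 I₀ · cos²(18°) = 0.3035 I₀.
Ratio = 0.3035 / 0.1714 = 1.77.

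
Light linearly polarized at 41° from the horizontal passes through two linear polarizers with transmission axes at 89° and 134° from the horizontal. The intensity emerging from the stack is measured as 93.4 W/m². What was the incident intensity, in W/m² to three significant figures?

I₁ = I₀ cos²(89° − 41°) = I₀ cos²(48°) = 0.4477 I₀.
I₂ = I₁ cos²(134° − 89°) = 0.4477 I₀ · cos²(45°) = 0.2239 I₀.
So 93.4 W/m² = 0.2239 I₀, giving I₀ = 93.4/0.2239 = 417.2 W/m².

I₀ ≈ 417 W/m²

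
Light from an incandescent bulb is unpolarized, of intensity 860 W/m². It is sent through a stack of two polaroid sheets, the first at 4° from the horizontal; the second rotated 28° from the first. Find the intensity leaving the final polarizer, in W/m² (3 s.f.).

I ≈ 335 W/m²

Unpolarized light through the first polarizer → I₁ = 860 W/m²/2 = 430 W/m², polarized at 4°.
I₂ = I₁ · cos²(28°) = 430 · 0.7796 = 335.2 W/m².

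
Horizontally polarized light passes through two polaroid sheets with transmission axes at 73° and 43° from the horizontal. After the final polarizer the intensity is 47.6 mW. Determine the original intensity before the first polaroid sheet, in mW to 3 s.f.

I₁ = I₀ cos²(73° − 0°) = I₀ cos²(73°) = 0.08548 I₀.
I₂ = I₁ cos²(43° − 73°) = 0.08548 I₀ · cos²(30°) = 0.06411 I₀.
So 47.6 mW = 0.06411 I₀, giving I₀ = 47.6/0.06411 = 742.5 mW.

I₀ ≈ 742 mW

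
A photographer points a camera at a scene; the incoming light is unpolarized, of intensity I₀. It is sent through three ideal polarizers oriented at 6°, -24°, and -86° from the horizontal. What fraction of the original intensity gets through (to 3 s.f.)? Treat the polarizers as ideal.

Unpolarized light through the first polarizer → I₁ = ½ I₀, now polarized at 6°.
I₂ = I₁ cos²(-24° − 6°) = 0.5 I₀ · cos²(30°) = 0.375 I₀.
I₃ = I₂ cos²(-86° + 24°) = 0.375 I₀ · cos²(62°) = 0.08265 I₀.
Transmitted fraction = 0.08265.

≈ 0.0827 I₀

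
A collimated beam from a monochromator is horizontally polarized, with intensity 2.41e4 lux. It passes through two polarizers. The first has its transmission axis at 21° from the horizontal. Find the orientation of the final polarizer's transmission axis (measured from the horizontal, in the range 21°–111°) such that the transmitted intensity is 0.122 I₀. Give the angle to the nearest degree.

θ ≈ 89°

I₁ = I₀ cos²(21° − 0°) = I₀ cos²(21°) = 0.8716 I₀.
Need I₂/I₀ = 0.122, so cos²(θ − 21°) = 0.122 / 0.8716 = 0.14.
θ − 21° = arccos(√0.14) = 68.0°, giving θ ≈ 21 + 68.0 = 89.0°.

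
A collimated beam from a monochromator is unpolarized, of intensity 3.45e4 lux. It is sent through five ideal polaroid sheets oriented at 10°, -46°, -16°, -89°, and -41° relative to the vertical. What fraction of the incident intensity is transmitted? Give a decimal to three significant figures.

I/I₀ ≈ 0.00449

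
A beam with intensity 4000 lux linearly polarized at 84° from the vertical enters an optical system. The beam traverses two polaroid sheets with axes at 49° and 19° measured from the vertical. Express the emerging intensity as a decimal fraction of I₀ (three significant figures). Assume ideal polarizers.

I₁ = 4000 lux · cos²(35°) = 2684 lux.
I₂ = I₁ · cos²(30°) = 2684 · 0.75 = 2013 lux.
Transmitted fraction = 0.5033.

I/I₀ ≈ 0.503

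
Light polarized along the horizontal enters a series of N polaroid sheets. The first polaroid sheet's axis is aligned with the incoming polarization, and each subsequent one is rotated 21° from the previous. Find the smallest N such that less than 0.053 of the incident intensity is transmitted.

N = 23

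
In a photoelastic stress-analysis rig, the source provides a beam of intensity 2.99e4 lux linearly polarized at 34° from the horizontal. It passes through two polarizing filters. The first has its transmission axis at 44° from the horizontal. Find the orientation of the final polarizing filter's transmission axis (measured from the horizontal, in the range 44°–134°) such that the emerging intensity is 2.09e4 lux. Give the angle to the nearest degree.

By Malus's law, I₁ = I₀ cos²(44° − 34°) = I₀ cos²(10°) = 0.9698 I₀.
Target fraction: 2.09e4 / 2.99e4 lux = 0.699 of I₀.
Need I₂/I₀ = 0.699, so cos²(θ − 44°) = 0.699 / 0.9698 = 0.7207.
θ − 44° = arccos(√0.7207) = 31.9°, giving θ ≈ 44 + 31.9 = 75.9°.

θ ≈ 76°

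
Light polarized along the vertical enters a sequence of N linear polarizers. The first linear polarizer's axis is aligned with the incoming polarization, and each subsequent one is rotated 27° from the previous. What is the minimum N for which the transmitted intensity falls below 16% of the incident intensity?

First polarizer is aligned with the polarization: full transmission.
Each further stage multiplies by cos²(27°) = 0.7939.
After N polarizers: T = 0.7939^(N−1). Require T < 0.16 ⇒ N−1 > ln(0.16)/ln(0.7939) = 7.94, so N−1 ≥ 8 and N = 9.
Check: N=9 gives T = 0.1578 < 0.16; N=8 gives T = 0.1988.

N = 9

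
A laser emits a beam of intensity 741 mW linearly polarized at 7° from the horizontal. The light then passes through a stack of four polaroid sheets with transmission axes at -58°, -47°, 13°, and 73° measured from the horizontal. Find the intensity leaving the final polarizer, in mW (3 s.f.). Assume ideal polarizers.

I ≈ 7.97 mW

I₁ = 741 mW · cos²(65°) = 132.3 mW.
I₂ = I₁ · cos²(11°) = 132.3 · 0.9636 = 127.5 mW.
I₃ = I₂ · cos²(60°) = 127.5 · 0.25 = 31.88 mW.
I₄ = I₃ · cos²(60°) = 31.88 · 0.25 = 7.971 mW.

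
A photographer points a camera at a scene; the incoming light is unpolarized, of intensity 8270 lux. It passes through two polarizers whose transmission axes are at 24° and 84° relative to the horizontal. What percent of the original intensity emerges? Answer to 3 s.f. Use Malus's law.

Unpolarized light through the first polarizer → I₁ = 8270 lux/2 = 4135 lux, polarized at 24°.
I₂ = I₁ · cos²(60°) = 4135 · 0.25 = 1034 lux.
That is 12.5% of the incident intensity.

≈ 12.5%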